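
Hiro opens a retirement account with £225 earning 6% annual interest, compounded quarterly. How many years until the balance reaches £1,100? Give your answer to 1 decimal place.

We need (1 + 0.015)^(4t) = 4.8889, so 4t = ln 4.8889 / ln 1.015 ≈ 106.5892.
t ≈ 106.5892/4 = 26.6473 years.

26.6 years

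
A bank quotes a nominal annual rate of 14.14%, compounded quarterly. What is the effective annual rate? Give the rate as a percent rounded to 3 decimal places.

One year is 4 periods at 0.03535 each: (1 + 0.03535)^4 ≈ 1.149076.
EAR = 1.149076 − 1 ≈ 14.90760%.

14.908%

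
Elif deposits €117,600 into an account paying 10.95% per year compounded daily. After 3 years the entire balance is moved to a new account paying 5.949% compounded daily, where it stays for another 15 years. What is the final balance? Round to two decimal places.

€398,623.38

Phase 1: 117,600·(1 + 0.0003)^1095 ≈ 163,324.6227.
Phase 2: 163,324.6227·(1 + 0.05949/365)^5475 ≈ 398,623.3786.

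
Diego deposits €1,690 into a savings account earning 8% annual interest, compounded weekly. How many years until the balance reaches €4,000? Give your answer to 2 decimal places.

10.78 years

(1 + 0.00153846)^(52t) = 4,000/1,690 = 2.3669.
52t·ln(1 + 0.00153846) = ln(2.3669); 52t = 0.86157/0.00153728 ≈ 560.4485.
t ≈ 10.7779 years.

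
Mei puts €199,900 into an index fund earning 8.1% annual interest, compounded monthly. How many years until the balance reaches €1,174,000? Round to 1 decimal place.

We need (1 + 0.00675)^(12t) = 5.8729, so 12t = ln 5.8729 / ln 1.00675 ≈ 263.1590.
t ≈ 263.1590/12 = 21.9299 years.

21.9 years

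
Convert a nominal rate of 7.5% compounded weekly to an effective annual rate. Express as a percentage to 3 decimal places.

EAR = (1 + 7.5%/52)^52 − 1 = (1 + 0.00144231)^52 − 1.
(1 + 0.00144231)^52 ≈ 1.077826, so EAR ≈ 7.78259%.

7.783%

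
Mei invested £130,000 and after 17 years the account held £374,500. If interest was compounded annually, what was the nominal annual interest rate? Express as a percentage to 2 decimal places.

6.42%

The 17-period growth factor is 374,500/130,000 = 2.88077.
r = 2.88077^(1/17) − 1 ≈ 0.0642163, i.e. 6.42163%.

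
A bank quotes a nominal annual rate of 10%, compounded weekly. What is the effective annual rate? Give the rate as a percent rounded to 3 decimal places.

EAR = (1 + 10%/52)^52 − 1 = (1 + 0.00192308)^52 − 1.
(1 + 0.00192308)^52 ≈ 1.105065, so EAR ≈ 10.50648%.

10.506%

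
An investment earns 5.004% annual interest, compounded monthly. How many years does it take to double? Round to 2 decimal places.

(1 + 0.00417)^(12t) = 2.
12t = ln 2 / ln(1 + 0.00417) ≈ 0.69315/0.00416133 ≈ 166.5687.
t ≈ 13.8807.

13.88 years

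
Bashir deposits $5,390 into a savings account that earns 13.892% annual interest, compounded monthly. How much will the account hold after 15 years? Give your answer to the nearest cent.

Growth factor = (1 + 0.13892/12)^180 ≈ 7.9393432673.
A ≈ 5,390 × 7.9393432673 ≈ 42,793.0602.

$42,793.06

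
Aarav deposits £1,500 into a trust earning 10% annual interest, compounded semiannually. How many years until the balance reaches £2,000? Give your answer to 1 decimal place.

2.9 years

(1 + 0.05)^(2t) = 2,000/1,500 = 1.3333.
2t·ln(1 + 0.05) = ln(1.3333); 2t = 0.28768/0.0487902 ≈ 5.8963.
t ≈ 2.9482 years.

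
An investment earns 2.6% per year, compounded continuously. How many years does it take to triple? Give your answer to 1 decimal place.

42.3 years

e^(0.026t) = 3, so 0.026t = ln 3 ≈ 1.0986.
t ≈ 1.0986/0.026 ≈ 42.2543.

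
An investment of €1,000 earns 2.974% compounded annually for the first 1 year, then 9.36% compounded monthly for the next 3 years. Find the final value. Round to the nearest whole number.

After 1 years at 2.974%: 1,000 × 1.02974 ≈ 1,029.7400.
Then 3 years at 9.36%: 1,029.7400 × 1.322746877 ≈ 1,362.0854.

€1,362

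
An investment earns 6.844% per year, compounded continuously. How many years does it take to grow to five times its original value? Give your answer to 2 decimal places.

23.52 years

e^(0.06844t) = 5, so 0.06844t = ln 5 ≈ 1.6094.
t ≈ 1.6094/0.06844 ≈ 23.5160.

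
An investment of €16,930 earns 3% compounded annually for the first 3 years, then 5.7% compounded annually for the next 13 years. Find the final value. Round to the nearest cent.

After 3 years at 3%: 16,930 × 1.092727 ≈ 18,499.8681.
Then 13 years at 5.7%: 18,499.8681 × 2.0557714718 ≈ 38,031.5011.

€38,031.50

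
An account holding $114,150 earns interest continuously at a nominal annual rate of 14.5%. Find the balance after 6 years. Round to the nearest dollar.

A = P·e^(rt) = 114,150·e^(0.145·6) = 114,150·e^0.87.
e^0.87 ≈ 2.38691085352, so A ≈ 272,465.8739.

$272,466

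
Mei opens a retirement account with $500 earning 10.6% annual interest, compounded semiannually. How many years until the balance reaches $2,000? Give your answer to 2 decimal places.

We need (1 + 0.053)^(2t) = 4, so 2t = ln 4 / ln 1.053 ≈ 26.8437.
t ≈ 26.8437/2 = 13.4218 years.

13.42 years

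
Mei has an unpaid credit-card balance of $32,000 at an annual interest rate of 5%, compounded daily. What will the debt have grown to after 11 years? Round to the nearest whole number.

$55,462

Periodic rate = 5%/365 = 0.000136986; periods = 365·11 = 4015.
A = 32,000·(1 + 0.05/365)^4015 ≈ 32,000·1.7331877313 ≈ 55,462.0074.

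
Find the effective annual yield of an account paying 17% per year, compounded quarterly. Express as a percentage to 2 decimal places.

EAR = (1 + 17%/4)^4 − 1 = (1 + 0.0425)^4 − 1.
(1 + 0.0425)^4 ≈ 1.181148, so EAR ≈ 18.11478%.

18.11%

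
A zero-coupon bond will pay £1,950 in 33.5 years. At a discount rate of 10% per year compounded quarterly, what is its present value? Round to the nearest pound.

£71

Periodic rate = 10%/4 = 0.025; 134 periods.
P = 1,950/(1 + 0.025)^134 ≈ 1,950/27.35255894 ≈ 71.2913.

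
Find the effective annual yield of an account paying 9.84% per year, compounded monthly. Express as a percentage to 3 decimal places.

One year is 12 periods at 0.0082 each: (1 + 0.0082)^12 ≈ 1.102961.
EAR = 1.102961 − 1 ≈ 10.29614%.

10.296%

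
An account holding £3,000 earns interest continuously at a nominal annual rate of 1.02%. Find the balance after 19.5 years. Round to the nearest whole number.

A = P·e^(rt) = 3,000·e^(0.0102·19.5) = 3,000·e^0.1989.
e^0.1989 ≈ 1.220059954, so A ≈ 3,660.1799.

£3,660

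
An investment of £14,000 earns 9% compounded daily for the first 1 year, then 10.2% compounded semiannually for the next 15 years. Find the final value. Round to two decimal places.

After 1 years at 9%: 14,000 × 1.0941621449 ≈ 15,318.2700.
Then 15 years at 10.2%: 15,318.2700 × 4.4471469549 ≈ 68,122.5979.

£68,122.60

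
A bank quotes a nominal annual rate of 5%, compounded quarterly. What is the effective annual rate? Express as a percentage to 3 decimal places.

5.095%

EAR = (1 + 5%/4)^4 − 1 = (1 + 0.0125)^4 − 1.
(1 + 0.0125)^4 ≈ 1.050945, so EAR ≈ 5.09453%.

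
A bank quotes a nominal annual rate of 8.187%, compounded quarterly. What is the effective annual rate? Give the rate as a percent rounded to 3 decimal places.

EAR = (1 + 8.187%/4)^4 − 1 = (1 + 0.0204675)^4 − 1.
(1 + 0.0204675)^4 ≈ 1.084418, so EAR ≈ 8.44180%.

8.442%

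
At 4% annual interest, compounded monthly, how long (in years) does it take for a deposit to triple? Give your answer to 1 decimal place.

(1 + 0.00333333)^(12t) = 3.
12t = ln 3 / ln(1 + 0.00333333) ≈ 1.0986/0.00332779 ≈ 330.1327.
t ≈ 27.5111.

27.5 years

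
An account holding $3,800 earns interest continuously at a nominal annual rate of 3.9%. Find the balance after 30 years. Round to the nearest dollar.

$12,244

A = P·e^(rt) = 3,800·e^(0.039·30) = 3,800·e^1.17.
e^1.17 ≈ 3.2219926385, so A ≈ 12,243.5720.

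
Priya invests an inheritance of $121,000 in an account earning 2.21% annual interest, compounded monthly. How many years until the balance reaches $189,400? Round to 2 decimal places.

20.29 years

(1 + 0.00184167)^(12t) = 189,400/121,000 = 1.5653.
12t·ln(1 + 0.00184167) = ln(1.5653); 12t = 0.44807/0.00183997 ≈ 243.5202.
t ≈ 20.2934 years.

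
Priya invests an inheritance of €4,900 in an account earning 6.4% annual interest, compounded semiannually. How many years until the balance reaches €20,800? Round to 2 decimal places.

22.95 years

(1 + 0.032)^(2t) = 20,800/4,900 = 4.2449.
2t·ln(1 + 0.032) = ln(4.2449); 2t = 1.4457/0.0314987 ≈ 45.8977.
t ≈ 22.9489 years.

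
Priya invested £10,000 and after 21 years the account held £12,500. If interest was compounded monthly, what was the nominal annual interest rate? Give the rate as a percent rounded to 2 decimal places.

(1 + r/12)^252 = 12,500/10,000 = 1.25.
1 + r/12 = 1.25^(1/252) ≈ 1.000886, so r/12 ≈ 0.000885882.
r ≈ 12·0.000885882 = 1.06306%.

1.06%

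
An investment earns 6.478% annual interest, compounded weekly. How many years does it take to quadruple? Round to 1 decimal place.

(1 + 0.00124577)^(52t) = 4.
52t = ln 4 / ln(1 + 0.00124577) ≈ 1.3863/0.00124499 ≈ 1113.4949.
t ≈ 21.4134.

21.4 years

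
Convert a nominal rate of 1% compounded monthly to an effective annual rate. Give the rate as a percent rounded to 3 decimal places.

One year is 12 periods at 0.000833333 each: (1 + 0.000833333)^12 ≈ 1.010046.
EAR = 1.010046 − 1 ≈ 1.00460%.

1.005%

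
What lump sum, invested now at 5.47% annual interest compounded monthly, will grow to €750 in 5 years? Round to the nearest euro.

Periodic rate = 5.47%/12 = 0.00455833; 60 periods.
P = 750/(1 + 0.0547/12)^60 ≈ 750/1.31374066 ≈ 570.8889.

€571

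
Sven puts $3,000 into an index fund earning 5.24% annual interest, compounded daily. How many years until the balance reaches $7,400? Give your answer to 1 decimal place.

We need (1 + 0.000143562)^(365t) = 2.4667, so 365t = ln 2.4667 / ln 1.000144 ≈ 6289.5109.
t ≈ 6289.5109/365 = 17.2315 years.

17.2 years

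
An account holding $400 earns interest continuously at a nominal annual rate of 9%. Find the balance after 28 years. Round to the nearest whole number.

A = P·e^(rt) = 400·e^(0.09·28) = 400·e^2.52.
e^2.52 ≈ 12.42859666, so A ≈ 4,971.4387.

$4,971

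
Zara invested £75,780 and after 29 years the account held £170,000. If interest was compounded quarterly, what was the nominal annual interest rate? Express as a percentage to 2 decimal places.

The 116-period growth factor is 170,000/75,780 = 2.24334.
r/4 = 2.24334^(1/116) − 1 ≈ 0.00698952, so r ≈ 4·0.00698952 = 2.79581%.

2.80%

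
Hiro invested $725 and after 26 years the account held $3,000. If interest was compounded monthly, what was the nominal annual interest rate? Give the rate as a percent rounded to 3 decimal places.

5.475%

The 312-period growth factor is 3,000/725 = 4.13793.
r/12 = 4.13793^(1/312) − 1 ≈ 0.00456229, so r ≈ 12·0.00456229 = 5.47474%.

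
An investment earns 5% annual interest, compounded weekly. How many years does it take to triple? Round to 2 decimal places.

(1 + 0.000961538)^(52t) = 3.
52t = ln 3 / ln(1 + 0.000961538) ≈ 1.0986/0.000961076 ≈ 1143.1060.
t ≈ 21.9828.

21.98 years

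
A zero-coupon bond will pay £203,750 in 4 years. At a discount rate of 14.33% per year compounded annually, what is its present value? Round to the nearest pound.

Annual rate = 14.33% = 0.1433; 4 periods.
P = 203,750/(1 + 0.1433)^4 ≈ 203,750/1.70860162066 ≈ 119,249.5650.

£119,250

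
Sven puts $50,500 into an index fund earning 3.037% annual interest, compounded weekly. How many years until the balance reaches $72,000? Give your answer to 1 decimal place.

11.7 years

We need (1 + 0.000584038)^(52t) = 1.4257, so 52t = ln 1.4257 / ln 1.000584 ≈ 607.4880.
t ≈ 607.4880/52 = 11.6825 years.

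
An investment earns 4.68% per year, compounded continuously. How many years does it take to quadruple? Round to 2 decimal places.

e^(0.0468t) = 4, so 0.0468t = ln 4 ≈ 1.3863.
t ≈ 1.3863/0.0468 ≈ 29.6217.

29.62 years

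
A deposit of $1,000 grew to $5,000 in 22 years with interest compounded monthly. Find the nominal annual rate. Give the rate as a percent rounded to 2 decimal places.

(1 + r/12)^264 = 5,000/1,000 = 5.
1 + r/12 = 5^(1/264) ≈ 1.006115, so r/12 ≈ 0.00611498.
r ≈ 12·0.00611498 = 7.33797%.

7.34%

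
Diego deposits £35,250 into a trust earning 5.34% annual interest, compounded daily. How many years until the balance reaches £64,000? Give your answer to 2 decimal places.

11.17 years

(1 + 0.000146301)^(365t) = 64,000/35,250 = 1.8156.
365t·ln(1 + 0.000146301) = ln(1.8156); 365t = 0.59642/0.000146291 ≈ 4076.9350.
t ≈ 11.1697 years.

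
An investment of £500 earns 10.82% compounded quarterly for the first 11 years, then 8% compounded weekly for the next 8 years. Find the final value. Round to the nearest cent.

£3,067.15

After 11 years at 10.82%: 500 × 3.236158801 ≈ 1,618.0794.
Then 8 years at 8%: 1,618.0794 × 1.895548413 ≈ 3,067.1478.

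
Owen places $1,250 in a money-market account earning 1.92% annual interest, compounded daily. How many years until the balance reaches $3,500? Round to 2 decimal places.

(1 + 0.0000526027)^(365t) = 3,500/1,250 = 2.8.
365t·ln(1 + 0.0000526027) = ln(2.8); 365t = 1.0296/5.26014e-05 ≈ 19574.0089.
t ≈ 53.6274 years.

53.63 years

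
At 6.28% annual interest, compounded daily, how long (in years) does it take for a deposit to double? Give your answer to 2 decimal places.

11.04 years

(1 + 0.000172055)^(365t) = 2.
365t = ln 2 / ln(1 + 0.000172055) ≈ 0.69315/0.00017204 ≈ 4028.9886.
t ≈ 11.0383.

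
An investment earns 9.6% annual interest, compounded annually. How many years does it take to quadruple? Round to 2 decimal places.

(1 + 0.096)^t = 4.
t = ln 4 / ln(1 + 0.096) ≈ 1.3863/0.0916672 ≈ 15.1231.

15.12 years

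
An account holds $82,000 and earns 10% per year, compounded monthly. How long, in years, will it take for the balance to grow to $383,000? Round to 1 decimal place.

(1 + 0.00833333)^(12t) = 383,000/82,000 = 4.6707.
12t·ln(1 + 0.00833333) = ln(4.6707); 12t = 1.5413/0.0082988 ≈ 185.7275.
t ≈ 15.4773 years.

15.5 years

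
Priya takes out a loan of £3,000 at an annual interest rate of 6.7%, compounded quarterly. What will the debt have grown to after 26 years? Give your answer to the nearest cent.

Periodic rate = 6.7%/4 = 0.01675; periods = 4·26 = 104.
A = 3,000·(1 + 0.01675)^104 ≈ 3,000·5.626973009 ≈ 16,880.9190.

£16,880.92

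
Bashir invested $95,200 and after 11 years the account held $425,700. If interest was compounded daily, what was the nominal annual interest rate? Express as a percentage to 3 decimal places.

(1 + r/365)^4015 = 425,700/95,200 = 4.47164.
1 + r/365 = 4.47164^(1/4015) ≈ 1.000373, so r/365 ≈ 0.000373109.
r ≈ 365·0.000373109 = 13.61849%.

13.618%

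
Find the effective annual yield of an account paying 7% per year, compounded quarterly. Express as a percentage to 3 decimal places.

7.186%

EAR = (1 + 7%/4)^4 − 1 = (1 + 0.0175)^4 − 1.
(1 + 0.0175)^4 ≈ 1.071859, so EAR ≈ 7.18590%.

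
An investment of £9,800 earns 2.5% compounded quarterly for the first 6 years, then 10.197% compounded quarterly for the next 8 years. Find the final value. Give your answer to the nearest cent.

£25,468.72

Phase 1: 9,800·(1 + 0.00625)^24 ≈ 11,380.6618.
Phase 2: 11,380.6618·(1 + 0.0254925)^32 ≈ 25,468.7217.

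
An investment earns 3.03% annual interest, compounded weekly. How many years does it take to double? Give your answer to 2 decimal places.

22.88 years

(1 + 0.000582692)^(52t) = 2.
52t = ln 2 / ln(1 + 0.000582692) ≈ 0.69315/0.000582523 ≈ 1189.9061.
t ≈ 22.8828.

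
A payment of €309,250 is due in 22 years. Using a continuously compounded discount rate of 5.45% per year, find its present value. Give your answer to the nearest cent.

P = A·e^(−rt) = 309,250·e^(−1.199).
e^(−1.199) ≈ 0.301495556771, so P ≈ 93,237.5009.

€93,237.50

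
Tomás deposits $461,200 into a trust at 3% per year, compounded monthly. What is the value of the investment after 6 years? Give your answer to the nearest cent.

$552,032.63

Periodic rate = 3%/12 = 0.0025; periods = 12·6 = 72.
A = 461,200·(1 + 0.0025)^72 ≈ 461,200·1.19694846753 ≈ 552,032.6332.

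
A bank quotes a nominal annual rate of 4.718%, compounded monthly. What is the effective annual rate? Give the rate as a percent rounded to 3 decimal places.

4.821%

One year is 12 periods at 0.00393167 each: (1 + 0.00393167)^12 ≈ 1.048214.
EAR = 1.048214 − 1 ≈ 4.82137%.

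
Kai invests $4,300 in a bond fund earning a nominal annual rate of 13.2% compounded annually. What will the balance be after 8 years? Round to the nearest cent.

$11,594.18

Growth factor = (1 + 0.132)^8 ≈ 2.6963198864.
A ≈ 4,300 × 2.6963198864 ≈ 11,594.1755.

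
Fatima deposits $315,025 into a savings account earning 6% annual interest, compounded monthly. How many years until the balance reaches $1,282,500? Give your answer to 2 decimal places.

(1 + 0.005)^(12t) = 1,282,500/315,025 = 4.0711.
12t·ln(1 + 0.005) = ln(4.0711); 12t = 1.4039/0.00498754 ≈ 281.4843.
t ≈ 23.4570 years.

23.46 years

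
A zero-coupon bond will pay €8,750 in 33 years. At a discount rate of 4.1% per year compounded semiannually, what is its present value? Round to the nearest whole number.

€2,293

Growth factor = (1 + 0.0205)^66 ≈ 3.816441392.
P = 8,750/3.816441392 ≈ 2,292.7117.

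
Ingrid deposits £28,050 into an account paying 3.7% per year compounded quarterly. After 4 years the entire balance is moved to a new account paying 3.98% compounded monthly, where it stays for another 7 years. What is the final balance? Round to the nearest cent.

After 4 years at 3.7%: 28,050 × 1.1587243387 ≈ 32,502.2177.
Then 7 years at 3.98%: 32,502.2177 × 1.3206697673 ≈ 42,924.6963.

£42,924.70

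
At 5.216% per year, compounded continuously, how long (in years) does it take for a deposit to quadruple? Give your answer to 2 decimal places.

e^(0.05216t) = 4, so 0.05216t = ln 4 ≈ 1.3863.
t ≈ 1.3863/0.05216 ≈ 26.5777.

26.58 years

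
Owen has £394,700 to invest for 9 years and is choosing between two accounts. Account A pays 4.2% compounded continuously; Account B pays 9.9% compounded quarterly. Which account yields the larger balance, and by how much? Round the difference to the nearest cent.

A: e^(0.042·9) = e^0.378 ≈ 1.45936294288, so 394,700 × 1.45936294288 ≈ 576,010.5536.
B: (1 + 0.02475)^36 ≈ 2.41126738336, so 394,700 × 2.41126738336 ≈ 951,727.2362.
Difference ≈ 375,716.6827 in favor of B.

Account B, by £375,716.68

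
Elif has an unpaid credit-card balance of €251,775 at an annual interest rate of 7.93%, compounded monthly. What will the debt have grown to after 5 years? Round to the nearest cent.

€373,803.95

Periodic rate = 7.93%/12 = 0.00660833; periods = 12·5 = 60.
A = 251,775·(1 + 0.0793/12)^60 ≈ 251,775·1.48467462602 ≈ 373,803.9540.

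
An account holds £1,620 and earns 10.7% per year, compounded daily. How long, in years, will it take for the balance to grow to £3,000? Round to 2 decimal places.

5.76 years

We need (1 + 0.000293151)^(365t) = 1.8519, so 365t = ln 1.8519 / ln 1.000293 ≈ 2102.2515.
t ≈ 2102.2515/365 = 5.7596 years.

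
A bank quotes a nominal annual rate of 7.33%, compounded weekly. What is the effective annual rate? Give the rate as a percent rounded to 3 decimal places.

One year is 52 periods at 0.00140962 each: (1 + 0.00140962)^52 ≈ 1.075998.
EAR = 1.075998 − 1 ≈ 7.59978%.

7.600%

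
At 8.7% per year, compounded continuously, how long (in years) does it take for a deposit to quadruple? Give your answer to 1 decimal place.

15.9 years

e^(0.087t) = 4, so 0.087t = ln 4 ≈ 1.3863.
t ≈ 1.3863/0.087 ≈ 15.9344.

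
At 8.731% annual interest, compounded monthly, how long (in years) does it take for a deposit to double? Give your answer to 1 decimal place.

8.0 years

(1 + 0.00727583)^(12t) = 2.
12t = ln 2 / ln(1 + 0.00727583) ≈ 0.69315/0.00724949 ≈ 95.6132.
t ≈ 7.9678.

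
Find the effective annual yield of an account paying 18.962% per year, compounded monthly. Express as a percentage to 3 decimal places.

One year is 12 periods at 0.0158017 each: (1 + 0.0158017)^12 ≈ 1.206999.
EAR = 1.206999 − 1 ≈ 20.69994%.

20.700%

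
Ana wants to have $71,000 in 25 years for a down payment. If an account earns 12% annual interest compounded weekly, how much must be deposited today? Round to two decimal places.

Periodic rate = 12%/52 = 0.00230769; 1300 periods.
P = 71,000/(1 + 0.12/52)^1300 ≈ 71,000/20.016236672 ≈ 3,547.1203.

$3,547.12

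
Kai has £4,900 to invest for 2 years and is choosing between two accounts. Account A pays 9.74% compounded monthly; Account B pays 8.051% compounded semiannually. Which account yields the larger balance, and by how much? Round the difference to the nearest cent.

A: (1 + 0.0974/12)^24 ≈ 1.214112902, so 4,900 × 1.214112902 ≈ 5,949.1532.
B: (1 + 0.040255)^4 ≈ 1.171006343, so 4,900 × 1.171006343 ≈ 5,737.9311.
Difference ≈ 211.2221 in favor of A.

Account A, by £211.22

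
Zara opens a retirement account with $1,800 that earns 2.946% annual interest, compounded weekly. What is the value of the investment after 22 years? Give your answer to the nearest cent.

Periodic rate = 2.946%/52 = 0.000566538; periods = 52·22 = 1144.
A = 1,800·(1 + 0.02946/52)^1144 ≈ 1,800·1.911592142 ≈ 3,440.8659.

$3,440.87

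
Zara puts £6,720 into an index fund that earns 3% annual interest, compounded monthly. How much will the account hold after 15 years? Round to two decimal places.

Growth factor = (1 + 0.0025)^180 ≈ 1.5674317247.
A ≈ 6,720 × 1.5674317247 ≈ 10,533.1412.

£10,533.14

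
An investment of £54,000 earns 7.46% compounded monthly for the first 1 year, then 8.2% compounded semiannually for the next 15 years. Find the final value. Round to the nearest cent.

£194,184.13

After 1 years at 7.46%: 54,000 × 1.0772043012 ≈ 58,169.0323.
Then 15 years at 8.2%: 58,169.0323 × 3.33827327237 ≈ 194,184.1257.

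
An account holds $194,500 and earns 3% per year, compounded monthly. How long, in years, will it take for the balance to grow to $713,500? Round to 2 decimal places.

43.38 years

(1 + 0.0025)^(12t) = 713,500/194,500 = 3.6684.
12t·ln(1 + 0.0025) = ln(3.6684); 12t = 1.2998/0.00249688 ≈ 520.5497.
t ≈ 43.3791 years.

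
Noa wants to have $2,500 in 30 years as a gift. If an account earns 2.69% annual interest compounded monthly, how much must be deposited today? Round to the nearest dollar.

Periodic rate = 2.69%/12 = 0.00224167; 360 periods.
P = 2,500/(1 + 0.0269/12)^360 ≈ 2,500/2.239151136 ≈ 1,116.4945.

$1,116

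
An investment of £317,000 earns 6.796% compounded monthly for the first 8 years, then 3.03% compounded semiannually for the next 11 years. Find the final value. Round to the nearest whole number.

After 8 years at 6.796%: 317,000 × 1.71969382702 ≈ 545,142.9432.
Then 11 years at 3.03%: 545,142.9432 × 1.39208199715 ≈ 758,883.6771.

£758,884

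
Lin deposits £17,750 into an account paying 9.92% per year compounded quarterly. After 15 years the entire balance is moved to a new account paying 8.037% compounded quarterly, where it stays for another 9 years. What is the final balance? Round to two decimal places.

After 15 years at 9.92%: 17,750 × 4.34857539484 ≈ 77,187.2133.
Then 9 years at 8.037%: 77,187.2133 × 2.0465575557 ≈ 157,968.0745.

£157,968.07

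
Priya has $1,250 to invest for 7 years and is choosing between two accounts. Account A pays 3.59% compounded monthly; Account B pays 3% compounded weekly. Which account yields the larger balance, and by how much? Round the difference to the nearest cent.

A: (1 + 0.0359/12)^84 ≈ 1.285213491, so 1,250 × 1.285213491 ≈ 1,606.5169.
B: (1 + 0.03/52)^364 ≈ 1.233603359, so 1,250 × 1.233603359 ≈ 1,542.0042.
Difference ≈ 64.5127 in favor of A.

Account A, by $64.51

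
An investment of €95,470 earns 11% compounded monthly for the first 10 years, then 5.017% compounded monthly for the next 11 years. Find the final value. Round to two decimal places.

€494,981.59

Phase 1: 95,470·(1 + 0.11/12)^120 ≈ 285,374.1126.
Phase 2: 285,374.1126·(1 + 0.05017/12)^132 ≈ 494,981.5863.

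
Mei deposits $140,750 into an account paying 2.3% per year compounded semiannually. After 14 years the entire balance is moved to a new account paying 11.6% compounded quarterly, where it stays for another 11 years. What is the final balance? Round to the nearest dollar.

$681,977

Phase 1: 140,750·(1 + 0.0115)^28 ≈ 193,862.2471.
Phase 2: 193,862.2471·(1 + 0.029)^44 ≈ 681,977.0062.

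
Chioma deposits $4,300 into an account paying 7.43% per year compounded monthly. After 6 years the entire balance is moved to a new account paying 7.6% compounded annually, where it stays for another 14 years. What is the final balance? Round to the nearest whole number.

Phase 1: 4,300·(1 + 0.0743/12)^72 ≈ 6,706.2543.
Phase 2: 6,706.2543·(1 + 0.076)^14 ≈ 18,700.4397.

$18,700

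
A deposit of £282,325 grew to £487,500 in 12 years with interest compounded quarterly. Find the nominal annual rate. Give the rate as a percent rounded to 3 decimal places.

(1 + r/4)^48 = 487,500/282,325 = 1.72673.
1 + r/4 = 1.72673^(1/48) ≈ 1.011445, so r/4 ≈ 0.0114448.
r ≈ 4·0.0114448 = 4.57793%.

4.578%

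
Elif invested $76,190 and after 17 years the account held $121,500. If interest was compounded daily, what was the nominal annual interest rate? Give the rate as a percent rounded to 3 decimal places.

2.745%

(1 + r/365)^6205 = 121,500/76,190 = 1.5947.
1 + r/365 = 1.5947^(1/6205) ≈ 1.000075, so r/365 ≈ 0.0000752138.
r ≈ 365·0.0000752138 = 2.74530%.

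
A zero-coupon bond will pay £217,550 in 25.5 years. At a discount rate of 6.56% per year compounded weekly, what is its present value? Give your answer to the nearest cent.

£40,881.72

Periodic rate = 6.56%/52 = 0.00126154; 1326 periods.
P = 217,550/(1 + 0.0656/52)^1326 ≈ 217,550/5.32144953806 ≈ 40,881.7181.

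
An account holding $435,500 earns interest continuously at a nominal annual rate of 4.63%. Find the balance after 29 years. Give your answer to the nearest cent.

$1,667,690.14

A = P·e^(rt) = 435,500·e^(0.0463·29) = 435,500·e^1.3427.
e^1.3427 ≈ 3.829368855781, so A ≈ 1,667,690.1367.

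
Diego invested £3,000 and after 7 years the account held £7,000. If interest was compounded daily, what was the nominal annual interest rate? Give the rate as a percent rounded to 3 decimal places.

(1 + r/365)^2555 = 7,000/3,000 = 2.33333.
1 + r/365 = 2.33333^(1/2555) ≈ 1.000332, so r/365 ≈ 0.000331678.
r ≈ 365·0.000331678 = 12.10626%.

12.106%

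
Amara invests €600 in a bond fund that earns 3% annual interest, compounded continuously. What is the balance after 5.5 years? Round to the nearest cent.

A = P·e^(rt) = 600·e^(0.03·5.5) = 600·e^0.165.
e^0.165 ≈ 1.17939312, so A ≈ 707.6359.

€707.64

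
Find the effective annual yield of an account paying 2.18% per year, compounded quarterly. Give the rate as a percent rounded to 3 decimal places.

EAR = (1 + 2.18%/4)^4 − 1 = (1 + 0.00545)^4 − 1.
(1 + 0.00545)^4 ≈ 1.021979, so EAR ≈ 2.19789%.

2.198%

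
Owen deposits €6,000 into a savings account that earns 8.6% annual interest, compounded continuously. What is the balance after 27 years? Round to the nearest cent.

€61,176.28

A = P·e^(rt) = 6,000·e^(0.086·27) = 6,000·e^2.322.
e^2.322 ≈ 10.19604602, so A ≈ 61,176.2761.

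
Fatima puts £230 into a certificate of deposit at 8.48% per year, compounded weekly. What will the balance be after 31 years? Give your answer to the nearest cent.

Growth factor = (1 + 0.0848/52)^1612 ≈ 13.82749283.
A ≈ 230 × 13.82749283 ≈ 3,180.3234.

£3,180.32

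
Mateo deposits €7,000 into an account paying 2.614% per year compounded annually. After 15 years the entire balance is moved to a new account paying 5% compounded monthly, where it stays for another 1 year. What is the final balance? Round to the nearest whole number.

After 15 years at 2.614%: 7,000 × 1.4726490373 ≈ 10,308.5433.
Then 1 years at 5%: 10,308.5433 × 1.0511618979 ≈ 10,835.9479.

€10,836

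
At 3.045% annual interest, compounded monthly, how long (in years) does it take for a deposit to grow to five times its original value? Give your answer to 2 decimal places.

52.92 years

(1 + 0.0025375)^(12t) = 5.
12t = ln 5 / ln(1 + 0.0025375) ≈ 1.6094/0.00253429 ≈ 635.0656.
t ≈ 52.9221.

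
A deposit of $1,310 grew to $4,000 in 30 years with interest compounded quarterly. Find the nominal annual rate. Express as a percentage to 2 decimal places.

3.74%

The 120-period growth factor is 4,000/1,310 = 3.05344.
r/4 = 3.05344^(1/120) − 1 ≈ 0.00934563, so r ≈ 4·0.00934563 = 3.73825%.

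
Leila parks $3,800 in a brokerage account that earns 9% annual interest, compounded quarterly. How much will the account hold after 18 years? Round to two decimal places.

$18,860.03

Growth factor = (1 + 0.0225)^72 ≈ 4.9631659988.
A ≈ 3,800 × 4.9631659988 ≈ 18,860.0308.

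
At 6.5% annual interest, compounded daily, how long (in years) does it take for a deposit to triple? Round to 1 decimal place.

16.9 years

(1 + 0.000178082)^(365t) = 3.
365t = ln 3 / ln(1 + 0.000178082) ≈ 1.0986/0.000178066 ≈ 6169.6798.
t ≈ 16.9032.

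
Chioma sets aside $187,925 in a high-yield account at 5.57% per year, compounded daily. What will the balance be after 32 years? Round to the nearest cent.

$1,116,894.07

Growth factor = (1 + 0.0557/365)^11680 ≈ 5.943296907148.
A ≈ 187,925 × 5.943296907148 ≈ 1,116,894.0713.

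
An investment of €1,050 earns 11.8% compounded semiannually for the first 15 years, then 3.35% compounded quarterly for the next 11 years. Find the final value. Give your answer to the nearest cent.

€8,461.34

Phase 1: 1,050·(1 + 0.059)^30 ≈ 5,862.3008.
Phase 2: 5,862.3008·(1 + 0.008375)^44 ≈ 8,461.3407.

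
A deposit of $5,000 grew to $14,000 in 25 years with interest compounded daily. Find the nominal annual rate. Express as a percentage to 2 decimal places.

(1 + r/365)^9125 = 14,000/5,000 = 2.8.
1 + r/365 = 2.8^(1/9125) ≈ 1.000113, so r/365 ≈ 0.000112841.
r ≈ 365·0.000112841 = 4.11871%.

4.12%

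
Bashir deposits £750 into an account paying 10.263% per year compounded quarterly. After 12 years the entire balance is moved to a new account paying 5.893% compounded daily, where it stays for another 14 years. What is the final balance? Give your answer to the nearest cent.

After 12 years at 10.263%: 750 × 3.373753008 ≈ 2,530.3148.
Then 14 years at 5.893%: 2,530.3148 × 2.281774447 ≈ 5,773.6076.

£5,773.61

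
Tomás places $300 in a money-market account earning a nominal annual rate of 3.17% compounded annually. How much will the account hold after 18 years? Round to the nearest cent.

$526.12

Growth factor = (1 + 0.0317)^18 ≈ 1.75372604.
A ≈ 300 × 1.75372604 ≈ 526.1178.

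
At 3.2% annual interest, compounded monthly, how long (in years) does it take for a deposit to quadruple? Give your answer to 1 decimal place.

43.4 years

(1 + 0.00266667)^(12t) = 4.
12t = ln 4 / ln(1 + 0.00266667) ≈ 1.3863/0.00266312 ≈ 520.5532.
t ≈ 43.3794.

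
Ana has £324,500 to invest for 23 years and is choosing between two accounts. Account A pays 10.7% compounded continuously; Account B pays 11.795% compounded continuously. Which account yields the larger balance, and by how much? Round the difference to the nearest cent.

Account B, by £1,088,907.72

Account A growth factor: e^(0.107·23) = e^2.461 ≈ 11.71652220588; balance ≈ 3,802,011.4558.
Account B growth factor: e^(0.11795·23) = e^2.71285 ≈ 15.07217004577; balance ≈ 4,890,919.1799.
Account B is larger by 1,088,907.7240.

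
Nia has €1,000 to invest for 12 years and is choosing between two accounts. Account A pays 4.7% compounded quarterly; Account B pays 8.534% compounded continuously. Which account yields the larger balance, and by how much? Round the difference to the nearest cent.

Account B, by €1,032.61

Account A growth factor: (1 + 0.01175)^48 ≈ 1.751919824; balance ≈ 1,751.9198.
Account B growth factor: e^(0.08534·12) = e^1.02408 ≈ 2.784532512; balance ≈ 2,784.5325.
Account B is larger by 1,032.6127.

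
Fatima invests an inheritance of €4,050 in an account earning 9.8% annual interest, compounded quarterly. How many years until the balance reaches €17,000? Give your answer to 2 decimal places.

14.82 years

(1 + 0.0245)^(4t) = 17,000/4,050 = 4.1975.
4t·ln(1 + 0.0245) = ln(4.1975); 4t = 1.4345/0.0242047 ≈ 59.2652.
t ≈ 14.8163 years.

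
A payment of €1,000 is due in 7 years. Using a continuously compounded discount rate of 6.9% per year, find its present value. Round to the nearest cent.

€616.93

P = A·e^(−rt) = 1,000·e^(−0.483).
e^(−0.483) ≈ 0.616929823, so P ≈ 616.9298.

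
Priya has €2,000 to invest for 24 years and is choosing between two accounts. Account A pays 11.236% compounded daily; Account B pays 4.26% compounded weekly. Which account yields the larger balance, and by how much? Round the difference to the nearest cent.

Account A, by €24,089.94

A: (1 + 0.11236/365)^8760 ≈ 14.823666986, so 2,000 × 14.823666986 ≈ 29,647.3340.
B: (1 + 0.0426/52)^1248 ≈ 2.778695124, so 2,000 × 2.778695124 ≈ 5,557.3902.
Difference ≈ 24,089.9437 in favor of A.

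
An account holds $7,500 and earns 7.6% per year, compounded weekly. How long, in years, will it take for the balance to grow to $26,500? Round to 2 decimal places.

16.62 years

We need (1 + 0.00146154)^(52t) = 3.5333, so 52t = ln 3.5333 / ln 1.001462 ≈ 864.2700.
t ≈ 864.2700/52 = 16.6206 years.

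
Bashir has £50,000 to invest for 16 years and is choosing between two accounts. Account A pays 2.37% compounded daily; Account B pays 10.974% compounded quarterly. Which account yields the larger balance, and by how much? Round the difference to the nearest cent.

A: (1 + 0.0237/365)^5840 ≈ 1.4610972426, so 50,000 × 1.4610972426 ≈ 73,054.8621.
B: (1 + 0.027435)^64 ≈ 5.65299742952, so 50,000 × 5.65299742952 ≈ 282,649.8715.
Difference ≈ 209,595.0093 in favor of B.

Account B, by £209,595.01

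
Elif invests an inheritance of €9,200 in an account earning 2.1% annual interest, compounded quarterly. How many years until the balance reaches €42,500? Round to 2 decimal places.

(1 + 0.00525)^(4t) = 42,500/9,200 = 4.6196.
4t·ln(1 + 0.00525) = ln(4.6196); 4t = 1.5303/0.00523627 ≈ 292.2503.
t ≈ 73.0626 years.

73.06 years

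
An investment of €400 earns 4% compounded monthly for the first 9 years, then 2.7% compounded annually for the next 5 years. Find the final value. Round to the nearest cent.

After 9 years at 4%: 400 × 1.43247158 ≈ 572.9886.
Then 5 years at 2.7%: 572.9886 × 1.1424895 ≈ 654.6335.

€654.63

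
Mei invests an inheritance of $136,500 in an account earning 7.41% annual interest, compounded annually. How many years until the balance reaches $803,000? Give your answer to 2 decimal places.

We need (1 + 0.0741)^t = 5.8828, so t = ln 5.8828 / ln 1.0741 ≈ 24.7895.

24.79 years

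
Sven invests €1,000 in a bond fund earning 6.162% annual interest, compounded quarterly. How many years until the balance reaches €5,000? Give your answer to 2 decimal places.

We need (1 + 0.015405)^(4t) = 5, so 4t = ln 5 / ln 1.015405 ≈ 105.2777.
t ≈ 105.2777/4 = 26.3194 years.

26.32 years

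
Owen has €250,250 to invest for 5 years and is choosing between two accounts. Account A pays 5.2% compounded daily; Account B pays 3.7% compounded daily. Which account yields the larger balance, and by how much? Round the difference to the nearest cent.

Account A, by €23,448.15

A: (1 + 0.052/365)^1825 ≈ 1.29690606931, so 250,250 × 1.29690606931 ≈ 324,550.7438.
B: (1 + 0.037/365)^1825 ≈ 1.20320715871, so 250,250 × 1.20320715871 ≈ 301,102.5915.
Difference ≈ 23,448.1524 in favor of A.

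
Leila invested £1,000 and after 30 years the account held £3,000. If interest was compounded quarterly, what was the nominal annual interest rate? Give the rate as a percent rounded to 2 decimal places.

The 120-period growth factor is 3,000/1,000 = 3.
r/4 = 3^(1/120) − 1 ≈ 0.00919714, so r ≈ 4·0.00919714 = 3.67886%.

3.68%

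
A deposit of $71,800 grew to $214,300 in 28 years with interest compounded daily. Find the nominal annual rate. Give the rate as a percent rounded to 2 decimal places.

The 10220-period growth factor is 214,300/71,800 = 2.98468.
r/365 = 2.98468^(1/10220) − 1 ≈ 0.000107001, so r ≈ 365·0.000107001 = 3.90554%.

3.91%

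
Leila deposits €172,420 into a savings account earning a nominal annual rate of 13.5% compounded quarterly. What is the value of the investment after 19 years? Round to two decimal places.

Periodic rate = 13.5%/4 = 0.03375; periods = 4·19 = 76.
A = 172,420·(1 + 0.03375)^76 ≈ 172,420·12.46176951639 ≈ 2,148,658.3000.

€2,148,658.30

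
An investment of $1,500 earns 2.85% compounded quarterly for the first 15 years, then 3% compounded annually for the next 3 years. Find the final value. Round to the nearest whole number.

$2,510

After 15 years at 2.85%: 1,500 × 1.531096625 ≈ 2,296.6449.
Then 3 years at 3%: 2,296.6449 × 1.092727 ≈ 2,509.6059.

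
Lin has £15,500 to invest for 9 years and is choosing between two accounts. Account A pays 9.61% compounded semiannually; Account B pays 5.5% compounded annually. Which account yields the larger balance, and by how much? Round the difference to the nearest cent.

Account A, by £10,979.16

Account A growth factor: (1 + 0.04805)^18 ≈ 2.3274268575; balance ≈ 36,075.1163.
Account B growth factor: (1 + 0.055)^9 ≈ 1.6190942733; balance ≈ 25,095.9612.
Account A is larger by 10,979.1551.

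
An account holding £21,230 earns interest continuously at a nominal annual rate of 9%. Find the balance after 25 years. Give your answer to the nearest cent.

£201,424.63

A = P·e^(rt) = 21,230·e^(0.09·25) = 21,230·e^2.25.
e^2.25 ≈ 9.48773583636, so A ≈ 201,424.6318.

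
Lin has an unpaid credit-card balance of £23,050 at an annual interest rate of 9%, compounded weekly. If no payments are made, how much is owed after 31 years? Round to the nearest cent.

Growth factor = (1 + 0.09/52)^1612 ≈ 16.2418031372.
A ≈ 23,050 × 16.2418031372 ≈ 374,373.5623.

£374,373.56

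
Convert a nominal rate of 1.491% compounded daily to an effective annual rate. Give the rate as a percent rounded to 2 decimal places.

One year is 365 periods at 0.0000408493 each: (1 + 0.0000408493)^365 ≈ 1.015021.
EAR = 1.015021 − 1 ≈ 1.50214%.

1.50%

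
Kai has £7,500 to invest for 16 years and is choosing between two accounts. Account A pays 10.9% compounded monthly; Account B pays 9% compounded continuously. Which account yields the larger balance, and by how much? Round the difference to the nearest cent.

Account A, by £10,909.68

Account A growth factor: (1 + 0.109/12)^192 ≈ 5.6753201335; balance ≈ 42,564.9010.
Account B growth factor: e^(0.09·16) = e^1.44 ≈ 4.220695817; balance ≈ 31,655.2186.
Account A is larger by 10,909.6824.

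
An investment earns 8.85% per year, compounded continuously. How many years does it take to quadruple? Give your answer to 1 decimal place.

e^(0.0885t) = 4, so 0.0885t = ln 4 ≈ 1.3863.
t ≈ 1.3863/0.0885 ≈ 15.6643.

15.7 years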